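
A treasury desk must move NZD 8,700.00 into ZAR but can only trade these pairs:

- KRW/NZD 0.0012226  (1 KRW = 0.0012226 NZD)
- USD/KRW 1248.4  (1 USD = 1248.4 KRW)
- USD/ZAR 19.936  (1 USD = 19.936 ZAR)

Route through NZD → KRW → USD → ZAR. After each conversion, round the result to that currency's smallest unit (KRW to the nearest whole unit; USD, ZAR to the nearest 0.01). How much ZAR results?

NZD 8,700.00 ÷ 0.0012226 = KRW 7,115,982
KRW 7,115,982 ÷ 1248.4 = USD 5,700.08
USD 5,700.08 × 19.936 = ZAR 113,636.79

ZAR 113,636.79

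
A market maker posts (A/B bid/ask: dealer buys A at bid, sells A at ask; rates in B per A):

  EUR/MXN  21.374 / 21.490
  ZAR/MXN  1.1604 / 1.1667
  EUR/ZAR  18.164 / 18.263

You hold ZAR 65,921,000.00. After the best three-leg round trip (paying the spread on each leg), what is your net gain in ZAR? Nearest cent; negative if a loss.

Net profit: ZAR 205,916.94

Best loop ZAR → EUR → MXN → ZAR:
ZAR 65,921,000.00 ÷ 18.263 (buy EUR at ask) = EUR 3,609,538.41
EUR 3,609,538.41 × 21.374 (sell EUR at bid) = MXN 77,150,274.00
MXN 77,150,274.00 ÷ 1.1667 (buy ZAR at ask) = ZAR 66,126,916.94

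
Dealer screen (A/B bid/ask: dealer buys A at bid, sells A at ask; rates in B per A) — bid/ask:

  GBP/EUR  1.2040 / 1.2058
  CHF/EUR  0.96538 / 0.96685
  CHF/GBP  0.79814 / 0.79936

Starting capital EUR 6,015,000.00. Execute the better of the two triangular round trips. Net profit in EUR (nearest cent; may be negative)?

Net profit: EUR 9,433.81

Best loop EUR → GBP → CHF → EUR:
EUR 6,015,000.00 ÷ 1.2058 (buy GBP at ask) = GBP 4,988,389.45
GBP 4,988,389.45 ÷ 0.79936 (buy CHF at ask) = CHF 6,240,479.20
CHF 6,240,479.20 × 0.96538 (sell CHF at bid) = EUR 6,024,433.81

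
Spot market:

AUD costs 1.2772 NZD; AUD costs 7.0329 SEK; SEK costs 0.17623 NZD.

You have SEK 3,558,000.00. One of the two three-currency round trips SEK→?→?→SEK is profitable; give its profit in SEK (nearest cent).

Profitable loop is SEK → AUD → NZD → SEK:
SEK 3,558,000.00 ÷ 7.0329 = AUD 505,907.95
AUD 505,907.95 × 1.2772 = NZD 646,145.63
NZD 646,145.63 ÷ 0.17623 = SEK 3,666,490.55
Profit = SEK 3,666,490.55 − SEK 3,558,000.00

Profit: SEK 108,490.55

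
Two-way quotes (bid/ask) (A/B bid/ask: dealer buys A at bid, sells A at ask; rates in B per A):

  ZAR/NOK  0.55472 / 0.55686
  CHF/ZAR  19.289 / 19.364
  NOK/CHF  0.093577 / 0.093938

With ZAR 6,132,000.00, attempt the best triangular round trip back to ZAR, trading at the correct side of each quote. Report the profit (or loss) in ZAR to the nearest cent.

Best loop ZAR → NOK → CHF → ZAR:
ZAR 6,132,000.00 × 0.55472 (sell ZAR at bid) = NOK 3,401,543.04
NOK 3,401,543.04 × 0.093577 (sell NOK at bid) = CHF 318,306.19
CHF 318,306.19 × 19.289 (sell CHF at bid) = ZAR 6,139,808.16

Net profit: ZAR 7,808.16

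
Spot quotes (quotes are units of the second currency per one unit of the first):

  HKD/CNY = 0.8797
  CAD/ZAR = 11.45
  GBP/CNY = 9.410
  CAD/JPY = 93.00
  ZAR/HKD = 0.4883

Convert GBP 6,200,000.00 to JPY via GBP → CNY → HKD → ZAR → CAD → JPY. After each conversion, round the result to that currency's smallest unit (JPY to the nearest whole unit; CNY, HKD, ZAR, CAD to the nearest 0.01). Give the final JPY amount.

JPY 1,103,157,339

GBP 6,200,000.00 × 9.410 = CNY 58,342,000.00
CNY 58,342,000.00 ÷ 0.8797 = HKD 66,320,336.48
HKD 66,320,336.48 ÷ 0.4883 = ZAR 135,818,833.67
ZAR 135,818,833.67 ÷ 11.45 = CAD 11,861,906.87
CAD 11,861,906.87 × 93.00 = JPY 1,103,157,339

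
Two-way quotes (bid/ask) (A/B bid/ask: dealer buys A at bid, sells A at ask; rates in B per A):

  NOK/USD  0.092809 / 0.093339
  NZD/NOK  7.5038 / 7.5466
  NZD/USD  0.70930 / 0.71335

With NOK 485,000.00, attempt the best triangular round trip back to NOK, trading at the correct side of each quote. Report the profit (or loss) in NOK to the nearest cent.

Net profit: NOK 3,379.27

Best loop NOK → NZD → USD → NOK:
NOK 485,000.00 ÷ 7.5466 (buy NZD at ask) = NZD 64,267.35
NZD 64,267.35 × 0.70930 (sell NZD at bid) = USD 45,584.83
USD 45,584.83 ÷ 0.093339 (buy NOK at ask) = NOK 488,379.27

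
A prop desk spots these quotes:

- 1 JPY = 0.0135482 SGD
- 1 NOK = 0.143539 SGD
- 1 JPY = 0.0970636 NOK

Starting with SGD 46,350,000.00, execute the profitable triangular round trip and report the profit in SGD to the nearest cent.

Profitable loop is SGD → JPY → NOK → SGD:
SGD 46,350,000.00 ÷ 0.0135482 = JPY 3,421,118,673
JPY 3,421,118,673 × 0.0970636 = NOK 332,066,094.39
NOK 332,066,094.39 × 0.143539 = SGD 47,664,435.12
Profit = SGD 47,664,435.12 − SGD 46,350,000.00

Profit: SGD 1,314,435.12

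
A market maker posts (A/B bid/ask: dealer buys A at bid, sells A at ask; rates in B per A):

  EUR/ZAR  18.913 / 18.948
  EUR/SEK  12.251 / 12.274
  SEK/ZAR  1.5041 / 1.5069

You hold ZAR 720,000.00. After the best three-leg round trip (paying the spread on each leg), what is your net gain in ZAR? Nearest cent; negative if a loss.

Best loop ZAR → SEK → EUR → ZAR:
ZAR 720,000.00 ÷ 1.5069 (buy SEK at ask) = SEK 477,802.11
SEK 477,802.11 ÷ 12.274 (buy EUR at ask) = EUR 38,927.99
EUR 38,927.99 × 18.913 (sell EUR at bid) = ZAR 736,245.01

Net profit: ZAR 16,245.01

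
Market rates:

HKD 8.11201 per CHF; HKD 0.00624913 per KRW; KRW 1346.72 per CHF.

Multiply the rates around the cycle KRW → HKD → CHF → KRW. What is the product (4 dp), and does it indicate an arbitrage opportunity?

Around KRW → HKD → CHF → KRW: 1 × 0.00624913 ÷ 8.11201 × 1346.72 = 1.037453
Product > 1; profitable direction is KRW → HKD → CHF → KRW.

1.0375 (arbitrage exists)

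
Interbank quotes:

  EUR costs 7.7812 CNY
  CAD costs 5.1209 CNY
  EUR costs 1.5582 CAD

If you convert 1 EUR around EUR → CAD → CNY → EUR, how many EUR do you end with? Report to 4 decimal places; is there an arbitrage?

1.0255 (arbitrage exists)

Around EUR → CAD → CNY → EUR: 1 × 1.5582 × 5.1209 ÷ 7.7812 = 1.025470
Product > 1; profitable direction is EUR → CAD → CNY → EUR.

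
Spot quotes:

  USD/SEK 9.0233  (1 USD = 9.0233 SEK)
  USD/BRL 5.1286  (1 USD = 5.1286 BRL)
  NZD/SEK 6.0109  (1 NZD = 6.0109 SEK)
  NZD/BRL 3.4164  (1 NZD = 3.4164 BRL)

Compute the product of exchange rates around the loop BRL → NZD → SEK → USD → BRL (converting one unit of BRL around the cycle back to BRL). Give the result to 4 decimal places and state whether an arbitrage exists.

Around BRL → NZD → SEK → USD → BRL: 1 ÷ 3.4164 × 6.0109 ÷ 9.0233 × 5.1286 = 1.000010
Product ≈ 1 (deviation 0.001%, within rounding noise).

1.0000 (no arbitrage)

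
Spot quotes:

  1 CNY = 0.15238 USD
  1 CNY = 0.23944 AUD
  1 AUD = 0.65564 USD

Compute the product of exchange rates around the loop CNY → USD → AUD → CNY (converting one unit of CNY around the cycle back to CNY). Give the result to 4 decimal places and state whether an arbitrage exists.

0.9707 (arbitrage exists)

Around CNY → USD → AUD → CNY: 1 × 0.15238 ÷ 0.65564 ÷ 0.23944 = 0.970657
Product < 1; profitable direction is CNY → AUD → USD → CNY.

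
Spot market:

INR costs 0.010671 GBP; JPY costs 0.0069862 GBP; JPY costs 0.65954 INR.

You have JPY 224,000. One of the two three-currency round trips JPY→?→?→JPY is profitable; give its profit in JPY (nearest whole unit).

Profit: JPY 1,659

Profitable loop is JPY → INR → GBP → JPY:
JPY 224,000 × 0.65954 = INR 147,736.96
INR 147,736.96 × 0.010671 = GBP 1,576.50
GBP 1,576.50 ÷ 0.0069862 = JPY 225,659
Profit = JPY 225,659 − JPY 224,000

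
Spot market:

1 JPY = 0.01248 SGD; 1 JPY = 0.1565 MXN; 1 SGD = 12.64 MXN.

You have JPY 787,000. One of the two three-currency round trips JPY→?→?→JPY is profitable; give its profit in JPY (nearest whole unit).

Profitable loop is JPY → SGD → MXN → JPY:
JPY 787,000 × 0.01248 = SGD 9,821.76
SGD 9,821.76 × 12.64 = MXN 124,147.05
MXN 124,147.05 ÷ 0.1565 = JPY 793,272
Profit = JPY 793,272 − JPY 787,000

Profit: JPY 6,272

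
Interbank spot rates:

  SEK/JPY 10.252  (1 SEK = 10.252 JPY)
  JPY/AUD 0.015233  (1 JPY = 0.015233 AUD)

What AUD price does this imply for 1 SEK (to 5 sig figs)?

SEK/AUD = 0.15617

1 SEK × 10.252 = 10.252 JPY
10.252 JPY × 0.015233 = 0.156169 AUD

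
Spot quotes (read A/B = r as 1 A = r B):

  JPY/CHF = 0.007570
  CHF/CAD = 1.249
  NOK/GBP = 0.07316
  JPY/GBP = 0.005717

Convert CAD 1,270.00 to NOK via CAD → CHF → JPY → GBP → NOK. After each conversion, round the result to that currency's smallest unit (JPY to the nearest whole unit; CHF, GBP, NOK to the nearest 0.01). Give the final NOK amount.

CAD 1,270.00 ÷ 1.249 = CHF 1,016.81
CHF 1,016.81 ÷ 0.007570 = JPY 134,321
JPY 134,321 × 0.005717 = GBP 767.91
GBP 767.91 ÷ 0.07316 = NOK 10,496.31

NOK 10,496.31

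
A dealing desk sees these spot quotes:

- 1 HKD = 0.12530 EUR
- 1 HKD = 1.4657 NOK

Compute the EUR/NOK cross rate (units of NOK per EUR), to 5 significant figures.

1 EUR ÷ 0.12530 = 7.98085 HKD
7.98085 HKD × 1.4657 = 11.6975 NOK

EUR/NOK = 11.698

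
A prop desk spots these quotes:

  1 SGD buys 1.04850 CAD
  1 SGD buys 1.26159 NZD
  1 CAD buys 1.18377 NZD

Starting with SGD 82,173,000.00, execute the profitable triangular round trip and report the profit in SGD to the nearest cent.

Profitable loop is SGD → NZD → CAD → SGD:
SGD 82,173,000.00 × 1.26159 = NZD 103,668,635.07
NZD 103,668,635.07 ÷ 1.18377 = CAD 87,574,980.84
CAD 87,574,980.84 ÷ 1.04850 = SGD 83,524,063.75
Profit = SGD 83,524,063.75 − SGD 82,173,000.00

Profit: SGD 1,351,063.75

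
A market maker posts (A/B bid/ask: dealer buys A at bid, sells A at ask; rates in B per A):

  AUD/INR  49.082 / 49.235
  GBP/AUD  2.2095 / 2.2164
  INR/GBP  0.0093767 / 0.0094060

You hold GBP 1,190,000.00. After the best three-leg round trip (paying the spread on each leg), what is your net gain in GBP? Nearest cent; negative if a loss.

Best loop GBP → AUD → INR → GBP:
GBP 1,190,000.00 × 2.2095 (sell GBP at bid) = AUD 2,629,305.00
AUD 2,629,305.00 × 49.082 (sell AUD at bid) = INR 129,051,548.01
INR 129,051,548.01 × 0.0093767 (sell INR at bid) = GBP 1,210,077.65

Net profit: GBP 20,077.65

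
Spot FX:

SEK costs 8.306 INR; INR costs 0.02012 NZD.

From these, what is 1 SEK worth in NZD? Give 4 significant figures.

SEK/NZD = 0.1671

1 SEK × 8.306 = 8.306 INR
8.306 INR × 0.02012 = 0.167117 NZD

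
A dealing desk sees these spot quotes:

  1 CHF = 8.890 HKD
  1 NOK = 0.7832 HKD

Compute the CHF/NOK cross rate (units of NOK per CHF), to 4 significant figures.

CHF/NOK = 11.35

1 CHF × 8.890 = 8.89 HKD
8.89 HKD ÷ 0.7832 = 11.3509 NOK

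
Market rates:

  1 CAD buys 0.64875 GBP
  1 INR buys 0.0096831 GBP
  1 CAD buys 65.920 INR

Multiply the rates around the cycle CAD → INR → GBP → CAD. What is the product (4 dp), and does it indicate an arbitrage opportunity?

0.9839 (arbitrage exists)

Around CAD → INR → GBP → CAD: 1 × 65.920 × 0.0096831 ÷ 0.64875 = 0.983907
Product < 1; profitable direction is CAD → GBP → INR → CAD.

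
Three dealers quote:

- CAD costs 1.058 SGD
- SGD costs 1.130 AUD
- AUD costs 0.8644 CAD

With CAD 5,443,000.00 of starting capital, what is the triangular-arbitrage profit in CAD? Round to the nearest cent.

Profitable loop is CAD → SGD → AUD → CAD:
CAD 5,443,000.00 × 1.058 = SGD 5,758,694.00
SGD 5,758,694.00 × 1.130 = AUD 6,507,324.22
AUD 6,507,324.22 × 0.8644 = CAD 5,624,931.06
Profit = CAD 5,624,931.06 − CAD 5,443,000.00

Profit: CAD 181,931.06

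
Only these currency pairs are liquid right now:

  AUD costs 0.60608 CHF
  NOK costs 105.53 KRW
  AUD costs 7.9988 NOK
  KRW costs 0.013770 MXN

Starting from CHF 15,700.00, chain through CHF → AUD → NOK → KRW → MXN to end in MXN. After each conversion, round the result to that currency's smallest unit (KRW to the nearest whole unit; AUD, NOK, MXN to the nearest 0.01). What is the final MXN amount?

CHF 15,700.00 ÷ 0.60608 = AUD 25,904.17
AUD 25,904.17 × 7.9988 = NOK 207,202.27
NOK 207,202.27 × 105.53 = KRW 21,866,056
KRW 21,866,056 × 0.013770 = MXN 301,095.59

MXN 301,095.59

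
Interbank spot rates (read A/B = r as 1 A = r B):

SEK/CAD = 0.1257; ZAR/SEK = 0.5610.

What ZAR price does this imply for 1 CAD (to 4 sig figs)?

CAD/ZAR = 14.18

1 CAD ÷ 0.1257 = 7.95545 SEK
7.95545 SEK ÷ 0.5610 = 14.1808 ZAR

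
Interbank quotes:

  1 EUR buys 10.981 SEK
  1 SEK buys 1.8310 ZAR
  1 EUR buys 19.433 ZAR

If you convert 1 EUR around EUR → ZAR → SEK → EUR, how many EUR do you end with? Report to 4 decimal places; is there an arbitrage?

Around EUR → ZAR → SEK → EUR: 1 × 19.433 ÷ 1.8310 ÷ 10.981 = 0.966517
Product < 1; profitable direction is EUR → SEK → ZAR → EUR.

0.9665 (arbitrage exists)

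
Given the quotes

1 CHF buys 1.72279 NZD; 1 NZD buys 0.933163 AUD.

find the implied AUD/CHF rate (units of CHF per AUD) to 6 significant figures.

AUD/CHF = 0.622028

1 AUD ÷ 0.933163 = 1.07162 NZD
1.07162 NZD ÷ 1.72279 = 0.622028 CHF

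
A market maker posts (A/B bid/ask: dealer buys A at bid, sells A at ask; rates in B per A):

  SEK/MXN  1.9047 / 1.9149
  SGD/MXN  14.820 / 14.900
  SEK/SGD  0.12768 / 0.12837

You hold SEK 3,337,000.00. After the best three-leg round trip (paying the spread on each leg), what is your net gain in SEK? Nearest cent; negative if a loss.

Net result: SEK -13,979.82 (no profitable arbitrage after spreads)

Best loop SEK → MXN → SGD → SEK:
SEK 3,337,000.00 × 1.9047 (sell SEK at bid) = MXN 6,355,983.90
MXN 6,355,983.90 ÷ 14.900 (buy SGD at ask) = SGD 426,576.10
SGD 426,576.10 ÷ 0.12837 (buy SEK at ask) = SEK 3,323,020.18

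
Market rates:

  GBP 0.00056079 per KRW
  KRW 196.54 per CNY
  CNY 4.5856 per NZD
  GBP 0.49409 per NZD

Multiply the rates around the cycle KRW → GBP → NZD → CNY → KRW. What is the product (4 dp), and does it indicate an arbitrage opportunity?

1.0229 (arbitrage exists)

Around KRW → GBP → NZD → CNY → KRW: 1 × 0.00056079 ÷ 0.49409 × 4.5856 × 196.54 = 1.022919
Product > 1; profitable direction is KRW → GBP → NZD → CNY → KRW.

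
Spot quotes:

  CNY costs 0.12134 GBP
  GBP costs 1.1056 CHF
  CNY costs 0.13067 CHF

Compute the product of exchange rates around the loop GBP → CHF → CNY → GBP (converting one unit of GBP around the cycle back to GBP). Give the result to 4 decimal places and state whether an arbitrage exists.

1.0267 (arbitrage exists)

Around GBP → CHF → CNY → GBP: 1 × 1.1056 ÷ 0.13067 × 0.12134 = 1.026659
Product > 1; profitable direction is GBP → CHF → CNY → GBP.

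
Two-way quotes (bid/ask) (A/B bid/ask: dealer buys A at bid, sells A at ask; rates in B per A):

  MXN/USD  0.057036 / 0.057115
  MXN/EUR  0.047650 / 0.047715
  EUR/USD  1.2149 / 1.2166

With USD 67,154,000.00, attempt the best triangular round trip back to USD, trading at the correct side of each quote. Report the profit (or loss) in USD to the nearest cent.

Best loop USD → MXN → EUR → USD:
USD 67,154,000.00 ÷ 0.057115 (buy MXN at ask) = MXN 1,175,768,186.99
MXN 1,175,768,186.99 × 0.047650 (sell MXN at bid) = EUR 56,025,354.11
EUR 56,025,354.11 × 1.2149 (sell EUR at bid) = USD 68,065,202.71

Net profit: USD 911,202.71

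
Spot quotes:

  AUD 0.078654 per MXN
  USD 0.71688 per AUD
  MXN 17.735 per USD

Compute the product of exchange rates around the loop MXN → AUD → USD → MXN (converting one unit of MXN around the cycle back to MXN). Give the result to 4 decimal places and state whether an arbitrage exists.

1.0000 (no arbitrage)

Around MXN → AUD → USD → MXN: 1 × 0.078654 × 0.71688 × 17.735 = 0.999996
Product ≈ 1 (deviation 0.000%, within rounding noise).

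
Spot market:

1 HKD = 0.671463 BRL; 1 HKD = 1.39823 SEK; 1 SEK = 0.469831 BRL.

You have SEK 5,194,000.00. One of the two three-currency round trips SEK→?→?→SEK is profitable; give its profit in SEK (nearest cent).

Profitable loop is SEK → HKD → BRL → SEK:
SEK 5,194,000.00 ÷ 1.39823 = HKD 3,714,696.44
HKD 3,714,696.44 × 0.671463 = BRL 2,494,281.21
BRL 2,494,281.21 ÷ 0.469831 = SEK 5,308,890.25
Profit = SEK 5,308,890.25 − SEK 5,194,000.00

Profit: SEK 114,890.25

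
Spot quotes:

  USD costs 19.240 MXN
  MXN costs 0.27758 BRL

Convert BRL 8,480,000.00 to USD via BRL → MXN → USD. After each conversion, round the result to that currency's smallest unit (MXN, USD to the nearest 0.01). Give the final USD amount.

USD 1,587,824.92

BRL 8,480,000.00 ÷ 0.27758 = MXN 30,549,751.42
MXN 30,549,751.42 ÷ 19.240 = USD 1,587,824.92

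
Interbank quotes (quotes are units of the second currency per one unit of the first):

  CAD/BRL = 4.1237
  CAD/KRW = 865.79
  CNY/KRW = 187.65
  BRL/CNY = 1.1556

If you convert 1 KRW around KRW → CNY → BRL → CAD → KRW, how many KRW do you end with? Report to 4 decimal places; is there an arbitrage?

0.9682 (arbitrage exists)

Around KRW → CNY → BRL → CAD → KRW: 1 ÷ 187.65 ÷ 1.1556 ÷ 4.1237 × 865.79 = 0.968210
Product < 1; profitable direction is KRW → CAD → BRL → CNY → KRW.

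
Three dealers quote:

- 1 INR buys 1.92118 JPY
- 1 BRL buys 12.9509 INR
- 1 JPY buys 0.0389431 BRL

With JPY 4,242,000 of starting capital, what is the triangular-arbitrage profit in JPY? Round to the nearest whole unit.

Profitable loop is JPY → INR → BRL → JPY:
JPY 4,242,000 ÷ 1.92118 = INR 2,208,017.99
INR 2,208,017.99 ÷ 12.9509 = BRL 170,491.47
BRL 170,491.47 ÷ 0.0389431 = JPY 4,377,964
Profit = JPY 4,377,964 − JPY 4,242,000

Profit: JPY 135,964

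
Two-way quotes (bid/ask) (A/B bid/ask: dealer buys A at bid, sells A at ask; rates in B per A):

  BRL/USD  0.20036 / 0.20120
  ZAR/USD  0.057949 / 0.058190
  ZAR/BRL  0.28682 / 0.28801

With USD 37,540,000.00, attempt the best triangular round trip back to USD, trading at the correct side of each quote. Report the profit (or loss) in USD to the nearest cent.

Best loop USD → BRL → ZAR → USD:
USD 37,540,000.00 ÷ 0.20120 (buy BRL at ask) = BRL 186,580,516.90
BRL 186,580,516.90 ÷ 0.28801 (buy ZAR at ask) = ZAR 647,826,523.03
ZAR 647,826,523.03 × 0.057949 (sell ZAR at bid) = USD 37,540,899.18

Net profit: USD 899.18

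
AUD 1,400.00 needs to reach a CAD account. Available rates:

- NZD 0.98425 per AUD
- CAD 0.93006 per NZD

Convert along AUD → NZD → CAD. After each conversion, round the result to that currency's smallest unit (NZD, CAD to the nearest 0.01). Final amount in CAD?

CAD 1,281.58

AUD 1,400.00 × 0.98425 = NZD 1,377.95
NZD 1,377.95 × 0.93006 = CAD 1,281.58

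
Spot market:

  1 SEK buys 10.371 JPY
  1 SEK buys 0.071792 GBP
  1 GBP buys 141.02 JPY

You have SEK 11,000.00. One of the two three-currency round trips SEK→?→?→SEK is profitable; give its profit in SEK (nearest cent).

Profit: SEK 268.25

Profitable loop is SEK → JPY → GBP → SEK:
SEK 11,000.00 × 10.371 = JPY 114,081
JPY 114,081 ÷ 141.02 = GBP 808.97
GBP 808.97 ÷ 0.071792 = SEK 11,268.25
Profit = SEK 11,268.25 − SEK 11,000.00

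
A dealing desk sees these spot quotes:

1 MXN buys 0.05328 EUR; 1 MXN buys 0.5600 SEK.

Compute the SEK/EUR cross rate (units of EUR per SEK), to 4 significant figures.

1 SEK ÷ 0.5600 = 1.78571 MXN
1.78571 MXN × 0.05328 = 0.0951429 EUR

SEK/EUR = 0.09514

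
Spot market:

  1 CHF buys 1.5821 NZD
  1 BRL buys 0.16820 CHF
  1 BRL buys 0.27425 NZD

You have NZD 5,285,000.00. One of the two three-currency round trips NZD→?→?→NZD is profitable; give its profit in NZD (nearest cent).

Profit: NZD 161,678.06

Profitable loop is NZD → CHF → BRL → NZD:
NZD 5,285,000.00 ÷ 1.5821 = CHF 3,340,496.81
CHF 3,340,496.81 ÷ 0.16820 = BRL 19,860,266.40
BRL 19,860,266.40 × 0.27425 = NZD 5,446,678.06
Profit = NZD 5,446,678.06 − NZD 5,285,000.00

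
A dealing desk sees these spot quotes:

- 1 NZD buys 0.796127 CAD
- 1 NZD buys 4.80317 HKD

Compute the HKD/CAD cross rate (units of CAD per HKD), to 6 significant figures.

1 HKD ÷ 4.80317 = 0.208196 NZD
0.208196 NZD × 0.796127 = 0.16575 CAD

HKD/CAD = 0.165750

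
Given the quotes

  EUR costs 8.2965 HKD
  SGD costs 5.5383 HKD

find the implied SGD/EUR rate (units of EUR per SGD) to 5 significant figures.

1 SGD × 5.5383 = 5.5383 HKD
5.5383 HKD ÷ 8.2965 = 0.667547 EUR

SGD/EUR = 0.66755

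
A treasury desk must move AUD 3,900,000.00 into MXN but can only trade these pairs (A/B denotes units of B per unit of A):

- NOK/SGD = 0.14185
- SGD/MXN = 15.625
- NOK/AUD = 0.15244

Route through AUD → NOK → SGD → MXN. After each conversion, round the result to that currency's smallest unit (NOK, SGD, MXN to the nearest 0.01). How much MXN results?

MXN 56,704,174.53

AUD 3,900,000.00 ÷ 0.15244 = NOK 25,583,836.26
NOK 25,583,836.26 × 0.14185 = SGD 3,629,067.17
SGD 3,629,067.17 × 15.625 = MXN 56,704,174.53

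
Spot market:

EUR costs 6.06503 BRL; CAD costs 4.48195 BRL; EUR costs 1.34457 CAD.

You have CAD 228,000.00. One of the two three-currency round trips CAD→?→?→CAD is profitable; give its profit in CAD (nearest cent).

Profitable loop is CAD → EUR → BRL → CAD:
CAD 228,000.00 ÷ 1.34457 = EUR 169,570.94
EUR 169,570.94 × 6.06503 = BRL 1,028,452.84
BRL 1,028,452.84 ÷ 4.48195 = CAD 229,465.49
Profit = CAD 229,465.49 − CAD 228,000.00

Profit: CAD 1,465.49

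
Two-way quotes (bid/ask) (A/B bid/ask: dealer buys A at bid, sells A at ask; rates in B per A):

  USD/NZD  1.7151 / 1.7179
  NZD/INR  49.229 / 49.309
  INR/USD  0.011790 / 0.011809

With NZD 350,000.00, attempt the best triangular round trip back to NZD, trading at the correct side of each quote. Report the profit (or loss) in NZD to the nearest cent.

Net result: NZD -110.55 (no profitable arbitrage after spreads)

Best loop NZD → USD → INR → NZD:
NZD 350,000.00 ÷ 1.7179 (buy USD at ask) = USD 203,737.12
USD 203,737.12 ÷ 0.011809 (buy INR at ask) = INR 17,252,698.87
INR 17,252,698.87 ÷ 49.309 (buy NZD at ask) = NZD 349,889.45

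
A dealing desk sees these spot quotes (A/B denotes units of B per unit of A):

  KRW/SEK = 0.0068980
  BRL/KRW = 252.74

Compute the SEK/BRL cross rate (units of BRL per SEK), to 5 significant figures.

SEK/BRL = 0.57359

1 SEK ÷ 0.0068980 = 144.97 KRW
144.97 KRW ÷ 252.74 = 0.573592 BRL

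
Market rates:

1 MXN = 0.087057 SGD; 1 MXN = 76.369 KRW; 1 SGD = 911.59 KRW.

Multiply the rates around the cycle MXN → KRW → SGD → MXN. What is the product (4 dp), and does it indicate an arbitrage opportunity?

Around MXN → KRW → SGD → MXN: 1 × 76.369 ÷ 911.59 ÷ 0.087057 = 0.962307
Product < 1; profitable direction is MXN → SGD → KRW → MXN.

0.9623 (arbitrage exists)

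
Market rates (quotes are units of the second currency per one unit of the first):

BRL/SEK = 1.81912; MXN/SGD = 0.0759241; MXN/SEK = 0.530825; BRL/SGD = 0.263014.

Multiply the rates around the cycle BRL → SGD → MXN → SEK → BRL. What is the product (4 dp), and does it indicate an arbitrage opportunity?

Around BRL → SGD → MXN → SEK → BRL: 1 × 0.263014 ÷ 0.0759241 × 0.530825 ÷ 1.81912 = 1.010856
Product > 1; profitable direction is BRL → SGD → MXN → SEK → BRL.

1.0109 (arbitrage exists)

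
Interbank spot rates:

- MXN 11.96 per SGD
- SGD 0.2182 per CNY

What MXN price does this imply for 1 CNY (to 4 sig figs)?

CNY/MXN = 2.610

1 CNY × 0.2182 = 0.2182 SGD
0.2182 SGD × 11.96 = 2.60967 MXN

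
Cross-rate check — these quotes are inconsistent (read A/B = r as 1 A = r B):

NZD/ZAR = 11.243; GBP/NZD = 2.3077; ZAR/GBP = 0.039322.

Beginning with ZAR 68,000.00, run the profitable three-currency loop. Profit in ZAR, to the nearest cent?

Profit: ZAR 1,375.49

Profitable loop is ZAR → GBP → NZD → ZAR:
ZAR 68,000.00 × 0.039322 = GBP 2,673.90
GBP 2,673.90 × 2.3077 = NZD 6,170.55
NZD 6,170.55 × 11.243 = ZAR 69,375.49
Profit = ZAR 69,375.49 − ZAR 68,000.00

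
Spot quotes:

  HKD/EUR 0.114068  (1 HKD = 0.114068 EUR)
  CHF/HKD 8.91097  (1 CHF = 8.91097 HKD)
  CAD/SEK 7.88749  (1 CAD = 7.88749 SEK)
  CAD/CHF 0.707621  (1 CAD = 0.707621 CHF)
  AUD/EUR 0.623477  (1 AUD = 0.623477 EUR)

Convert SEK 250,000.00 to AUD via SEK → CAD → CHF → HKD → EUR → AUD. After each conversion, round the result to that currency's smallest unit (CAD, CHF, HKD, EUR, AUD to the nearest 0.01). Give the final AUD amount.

SEK 250,000.00 ÷ 7.88749 = CAD 31,695.76
CAD 31,695.76 × 0.707621 = CHF 22,428.59
CHF 22,428.59 × 8.91097 = HKD 199,860.49
HKD 199,860.49 × 0.114068 = EUR 22,797.69
EUR 22,797.69 ÷ 0.623477 = AUD 36,565.41

AUD 36,565.41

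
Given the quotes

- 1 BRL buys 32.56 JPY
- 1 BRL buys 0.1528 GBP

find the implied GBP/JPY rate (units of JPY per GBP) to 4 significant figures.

GBP/JPY = 213.1

1 GBP ÷ 0.1528 = 6.5445 BRL
6.5445 BRL × 32.56 = 213.089 JPY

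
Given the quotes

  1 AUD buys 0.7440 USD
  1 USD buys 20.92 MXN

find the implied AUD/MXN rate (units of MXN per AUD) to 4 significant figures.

1 AUD × 0.7440 = 0.744 USD
0.744 USD × 20.92 = 15.5645 MXN

AUD/MXN = 15.56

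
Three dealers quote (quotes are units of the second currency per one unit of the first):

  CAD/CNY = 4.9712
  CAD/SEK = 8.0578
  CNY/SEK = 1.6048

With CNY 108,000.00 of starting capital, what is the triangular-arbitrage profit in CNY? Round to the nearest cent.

Profitable loop is CNY → CAD → SEK → CNY:
CNY 108,000.00 ÷ 4.9712 = CAD 21,725.14
CAD 21,725.14 × 8.0578 = SEK 175,056.81
SEK 175,056.81 ÷ 1.6048 = CNY 109,083.25
Profit = CNY 109,083.25 − CNY 108,000.00

Profit: CNY 1,083.25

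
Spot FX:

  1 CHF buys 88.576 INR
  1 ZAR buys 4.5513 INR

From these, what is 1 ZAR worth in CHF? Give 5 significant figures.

1 ZAR × 4.5513 = 4.5513 INR
4.5513 INR ÷ 88.576 = 0.051383 CHF

ZAR/CHF = 0.051383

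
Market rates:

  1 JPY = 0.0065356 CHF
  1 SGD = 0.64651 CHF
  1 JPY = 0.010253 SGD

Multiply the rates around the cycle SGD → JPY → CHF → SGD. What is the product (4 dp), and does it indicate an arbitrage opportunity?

0.9860 (arbitrage exists)

Around SGD → JPY → CHF → SGD: 1 ÷ 0.010253 × 0.0065356 ÷ 0.64651 = 0.985960
Product < 1; profitable direction is SGD → CHF → JPY → SGD.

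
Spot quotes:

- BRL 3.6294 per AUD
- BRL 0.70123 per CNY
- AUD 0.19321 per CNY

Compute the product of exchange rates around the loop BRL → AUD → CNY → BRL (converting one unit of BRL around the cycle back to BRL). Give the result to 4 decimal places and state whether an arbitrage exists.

1.0000 (no arbitrage)

Around BRL → AUD → CNY → BRL: 1 ÷ 3.6294 ÷ 0.19321 × 0.70123 = 0.999991
Product ≈ 1 (deviation 0.001%, within rounding noise).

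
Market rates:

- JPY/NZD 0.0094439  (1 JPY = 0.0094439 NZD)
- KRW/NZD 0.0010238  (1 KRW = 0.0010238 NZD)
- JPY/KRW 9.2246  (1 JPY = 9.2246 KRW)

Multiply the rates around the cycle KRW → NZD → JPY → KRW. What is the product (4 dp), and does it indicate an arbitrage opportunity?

Around KRW → NZD → JPY → KRW: 1 × 0.0010238 ÷ 0.0094439 × 9.2246 = 1.000026
Product ≈ 1 (deviation 0.003%, within rounding noise).

1.0000 (no arbitrage)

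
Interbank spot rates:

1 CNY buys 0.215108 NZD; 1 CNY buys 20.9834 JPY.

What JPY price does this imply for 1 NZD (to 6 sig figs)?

NZD/JPY = 97.5482

1 NZD ÷ 0.215108 = 4.64883 CNY
4.64883 CNY × 20.9834 = 97.5482 JPY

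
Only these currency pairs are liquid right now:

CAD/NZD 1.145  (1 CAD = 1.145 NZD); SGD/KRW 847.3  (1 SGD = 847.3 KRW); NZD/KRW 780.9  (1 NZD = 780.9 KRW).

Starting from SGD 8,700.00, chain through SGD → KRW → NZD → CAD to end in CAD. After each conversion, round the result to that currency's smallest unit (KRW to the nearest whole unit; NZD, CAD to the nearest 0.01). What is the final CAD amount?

CAD 8,244.33

SGD 8,700.00 × 847.3 = KRW 7,371,510
KRW 7,371,510 ÷ 780.9 = NZD 9,439.76
NZD 9,439.76 ÷ 1.145 = CAD 8,244.33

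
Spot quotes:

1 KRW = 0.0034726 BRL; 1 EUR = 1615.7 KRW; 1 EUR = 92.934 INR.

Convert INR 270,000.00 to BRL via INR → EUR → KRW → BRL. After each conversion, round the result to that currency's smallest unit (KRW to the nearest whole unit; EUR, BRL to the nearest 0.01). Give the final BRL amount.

BRL 16,300.65

INR 270,000.00 ÷ 92.934 = EUR 2,905.29
EUR 2,905.29 × 1615.7 = KRW 4,694,077
KRW 4,694,077 × 0.0034726 = BRL 16,300.65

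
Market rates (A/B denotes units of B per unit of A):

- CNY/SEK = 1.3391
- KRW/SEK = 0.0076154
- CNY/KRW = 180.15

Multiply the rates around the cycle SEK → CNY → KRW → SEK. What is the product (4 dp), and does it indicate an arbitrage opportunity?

Around SEK → CNY → KRW → SEK: 1 ÷ 1.3391 × 180.15 × 0.0076154 = 1.024505
Product > 1; profitable direction is SEK → CNY → KRW → SEK.

1.0245 (arbitrage exists)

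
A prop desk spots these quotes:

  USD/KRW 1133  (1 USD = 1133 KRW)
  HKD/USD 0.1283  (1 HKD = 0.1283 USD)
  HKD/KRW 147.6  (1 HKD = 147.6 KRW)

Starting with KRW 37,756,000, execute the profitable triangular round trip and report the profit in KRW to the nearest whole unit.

Profitable loop is KRW → USD → HKD → KRW:
KRW 37,756,000 ÷ 1133 = USD 33,323.92
USD 33,323.92 ÷ 0.1283 = HKD 259,734.36
HKD 259,734.36 × 147.6 = KRW 38,336,792
Profit = KRW 38,336,792 − KRW 37,756,000

Profit: KRW 580,792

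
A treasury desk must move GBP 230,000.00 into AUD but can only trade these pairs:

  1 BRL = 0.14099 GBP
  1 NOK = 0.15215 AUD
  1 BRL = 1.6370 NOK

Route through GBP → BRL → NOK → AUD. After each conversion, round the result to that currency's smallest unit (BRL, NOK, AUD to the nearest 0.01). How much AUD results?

AUD 406,312.48

GBP 230,000.00 ÷ 0.14099 = BRL 1,631,321.37
BRL 1,631,321.37 × 1.6370 = NOK 2,670,473.08
NOK 2,670,473.08 × 0.15215 = AUD 406,312.48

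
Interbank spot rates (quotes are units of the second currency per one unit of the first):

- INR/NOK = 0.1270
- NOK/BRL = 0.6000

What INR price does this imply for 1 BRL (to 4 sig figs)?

BRL/INR = 13.12

1 BRL ÷ 0.6000 = 1.66667 NOK
1.66667 NOK ÷ 0.1270 = 13.1234 INR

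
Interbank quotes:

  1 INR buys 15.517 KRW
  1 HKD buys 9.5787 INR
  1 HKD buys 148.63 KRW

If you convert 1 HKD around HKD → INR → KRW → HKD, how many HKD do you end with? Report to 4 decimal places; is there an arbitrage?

1.0000 (no arbitrage)

Around HKD → INR → KRW → HKD: 1 × 9.5787 × 15.517 ÷ 148.63 = 1.000018
Product ≈ 1 (deviation 0.002%, within rounding noise).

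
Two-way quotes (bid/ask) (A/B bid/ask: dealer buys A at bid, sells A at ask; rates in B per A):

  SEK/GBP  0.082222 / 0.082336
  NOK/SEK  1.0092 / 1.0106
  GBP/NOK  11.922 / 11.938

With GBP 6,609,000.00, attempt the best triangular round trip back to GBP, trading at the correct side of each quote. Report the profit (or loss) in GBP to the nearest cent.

Best loop GBP → SEK → NOK → GBP:
GBP 6,609,000.00 ÷ 0.082336 (buy SEK at ask) = SEK 80,268,655.27
SEK 80,268,655.27 ÷ 1.0106 (buy NOK at ask) = NOK 79,426,731.91
NOK 79,426,731.91 ÷ 11.938 (buy GBP at ask) = GBP 6,653,269.55

Net profit: GBP 44,269.55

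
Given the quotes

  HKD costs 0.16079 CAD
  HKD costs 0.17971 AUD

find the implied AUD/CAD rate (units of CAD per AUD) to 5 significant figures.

AUD/CAD = 0.89472

1 AUD ÷ 0.17971 = 5.56452 HKD
5.56452 HKD × 0.16079 = 0.894719 CAD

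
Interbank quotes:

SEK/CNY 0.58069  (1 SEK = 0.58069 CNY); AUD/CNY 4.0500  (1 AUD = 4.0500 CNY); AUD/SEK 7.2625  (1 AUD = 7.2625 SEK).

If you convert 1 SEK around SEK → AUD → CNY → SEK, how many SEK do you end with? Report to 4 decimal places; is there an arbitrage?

Around SEK → AUD → CNY → SEK: 1 ÷ 7.2625 × 4.0500 ÷ 0.58069 = 0.960339
Product < 1; profitable direction is SEK → CNY → AUD → SEK.

0.9603 (arbitrage exists)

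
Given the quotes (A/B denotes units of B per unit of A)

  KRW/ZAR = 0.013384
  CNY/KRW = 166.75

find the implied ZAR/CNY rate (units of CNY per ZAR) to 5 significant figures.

1 ZAR ÷ 0.013384 = 74.7161 KRW
74.7161 KRW ÷ 166.75 = 0.448072 CNY

ZAR/CNY = 0.44807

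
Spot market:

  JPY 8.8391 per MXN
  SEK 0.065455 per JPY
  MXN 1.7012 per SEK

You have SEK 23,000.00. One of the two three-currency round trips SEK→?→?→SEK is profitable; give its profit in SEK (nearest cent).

Profitable loop is SEK → JPY → MXN → SEK:
SEK 23,000.00 ÷ 0.065455 = JPY 351,386
JPY 351,386 ÷ 8.8391 = MXN 39,753.65
MXN 39,753.65 ÷ 1.7012 = SEK 23,368.00
Profit = SEK 23,368.00 − SEK 23,000.00

Profit: SEK 368.00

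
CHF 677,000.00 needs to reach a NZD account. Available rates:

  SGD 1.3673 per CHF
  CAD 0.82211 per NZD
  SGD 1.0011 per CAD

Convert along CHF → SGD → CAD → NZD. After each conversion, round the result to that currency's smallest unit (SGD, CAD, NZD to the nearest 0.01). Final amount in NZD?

CHF 677,000.00 × 1.3673 = SGD 925,662.10
SGD 925,662.10 ÷ 1.0011 = CAD 924,644.99
CAD 924,644.99 ÷ 0.82211 = NZD 1,124,721.74

NZD 1,124,721.74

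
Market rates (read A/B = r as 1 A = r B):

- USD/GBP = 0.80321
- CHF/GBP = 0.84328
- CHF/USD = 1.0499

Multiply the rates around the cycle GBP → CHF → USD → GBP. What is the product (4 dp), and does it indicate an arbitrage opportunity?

1.0000 (no arbitrage)

Around GBP → CHF → USD → GBP: 1 ÷ 0.84328 × 1.0499 × 0.80321 = 1.000012
Product ≈ 1 (deviation 0.001%, within rounding noise).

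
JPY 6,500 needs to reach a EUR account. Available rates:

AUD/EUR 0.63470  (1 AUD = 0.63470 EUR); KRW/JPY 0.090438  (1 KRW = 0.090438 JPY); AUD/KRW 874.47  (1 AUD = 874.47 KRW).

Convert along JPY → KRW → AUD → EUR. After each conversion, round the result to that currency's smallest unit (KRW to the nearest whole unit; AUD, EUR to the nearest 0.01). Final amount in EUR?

JPY 6,500 ÷ 0.090438 = KRW 71,872
KRW 71,872 ÷ 874.47 = AUD 82.19
AUD 82.19 × 0.63470 = EUR 52.17

EUR 52.17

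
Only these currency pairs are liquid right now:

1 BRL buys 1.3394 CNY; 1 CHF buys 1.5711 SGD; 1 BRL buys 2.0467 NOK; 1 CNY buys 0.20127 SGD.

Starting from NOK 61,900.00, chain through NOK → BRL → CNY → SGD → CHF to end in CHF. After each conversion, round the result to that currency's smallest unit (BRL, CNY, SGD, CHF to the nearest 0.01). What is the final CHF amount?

NOK 61,900.00 ÷ 2.0467 = BRL 30,243.81
BRL 30,243.81 × 1.3394 = CNY 40,508.56
CNY 40,508.56 × 0.20127 = SGD 8,153.16
SGD 8,153.16 ÷ 1.5711 = CHF 5,189.46

CHF 5,189.46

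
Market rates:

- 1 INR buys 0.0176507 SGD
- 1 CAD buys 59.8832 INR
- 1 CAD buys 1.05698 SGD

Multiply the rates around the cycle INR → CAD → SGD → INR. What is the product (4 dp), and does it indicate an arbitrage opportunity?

Around INR → CAD → SGD → INR: 1 ÷ 59.8832 × 1.05698 ÷ 0.0176507 = 1.000000
Product ≈ 1 (deviation 0.000%, within rounding noise).

1.0000 (no arbitrage)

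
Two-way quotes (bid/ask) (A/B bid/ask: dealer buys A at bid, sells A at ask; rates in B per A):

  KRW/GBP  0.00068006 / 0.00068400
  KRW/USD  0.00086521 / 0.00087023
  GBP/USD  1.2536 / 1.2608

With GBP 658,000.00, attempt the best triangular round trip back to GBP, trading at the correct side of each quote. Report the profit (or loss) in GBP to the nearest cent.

Best loop GBP → KRW → USD → GBP:
GBP 658,000.00 ÷ 0.00068400 (buy KRW at ask) = KRW 961,988,304
KRW 961,988,304 × 0.00086521 (sell KRW at bid) = USD 832,321.90
USD 832,321.90 ÷ 1.2608 (buy GBP at ask) = GBP 660,153.79

Net profit: GBP 2,153.79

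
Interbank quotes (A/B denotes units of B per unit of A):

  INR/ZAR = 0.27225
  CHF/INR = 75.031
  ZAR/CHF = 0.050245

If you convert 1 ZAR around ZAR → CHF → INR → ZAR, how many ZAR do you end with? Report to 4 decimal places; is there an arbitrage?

1.0264 (arbitrage exists)

Around ZAR → CHF → INR → ZAR: 1 × 0.050245 × 75.031 × 0.27225 = 1.026364
Product > 1; profitable direction is ZAR → CHF → INR → ZAR.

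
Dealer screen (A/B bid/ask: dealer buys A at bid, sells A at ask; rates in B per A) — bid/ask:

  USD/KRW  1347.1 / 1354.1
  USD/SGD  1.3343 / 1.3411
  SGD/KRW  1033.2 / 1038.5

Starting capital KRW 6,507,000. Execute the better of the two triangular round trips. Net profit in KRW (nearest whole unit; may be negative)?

Net profit: KRW 117,726

Best loop KRW → USD → SGD → KRW:
KRW 6,507,000 ÷ 1354.1 (buy USD at ask) = USD 4,805.41
USD 4,805.41 × 1.3343 (sell USD at bid) = SGD 6,411.85
SGD 6,411.85 × 1033.2 (sell SGD at bid) = KRW 6,624,726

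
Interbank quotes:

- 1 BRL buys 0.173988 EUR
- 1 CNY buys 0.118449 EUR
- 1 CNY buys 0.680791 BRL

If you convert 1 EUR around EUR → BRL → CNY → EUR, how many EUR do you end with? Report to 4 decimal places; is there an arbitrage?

Around EUR → BRL → CNY → EUR: 1 ÷ 0.173988 ÷ 0.680791 × 0.118449 = 0.999996
Product ≈ 1 (deviation 0.000%, within rounding noise).

1.0000 (no arbitrage)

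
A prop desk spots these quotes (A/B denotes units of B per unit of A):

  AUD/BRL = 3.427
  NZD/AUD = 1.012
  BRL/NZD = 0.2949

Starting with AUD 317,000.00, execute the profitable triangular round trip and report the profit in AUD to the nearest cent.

Profitable loop is AUD → BRL → NZD → AUD:
AUD 317,000.00 × 3.427 = BRL 1,086,359.00
BRL 1,086,359.00 × 0.2949 = NZD 320,367.27
NZD 320,367.27 × 1.012 = AUD 324,211.68
Profit = AUD 324,211.68 − AUD 317,000.00

Profit: AUD 7,211.68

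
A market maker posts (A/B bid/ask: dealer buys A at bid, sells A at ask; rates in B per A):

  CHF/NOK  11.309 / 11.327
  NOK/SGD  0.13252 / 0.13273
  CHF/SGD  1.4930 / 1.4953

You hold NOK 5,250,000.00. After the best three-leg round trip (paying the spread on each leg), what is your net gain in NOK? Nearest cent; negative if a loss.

Best loop NOK → SGD → CHF → NOK:
NOK 5,250,000.00 × 0.13252 (sell NOK at bid) = SGD 695,730.00
SGD 695,730.00 ÷ 1.4953 (buy CHF at ask) = CHF 465,277.87
CHF 465,277.87 × 11.309 (sell CHF at bid) = NOK 5,261,827.44

Net profit: NOK 11,827.44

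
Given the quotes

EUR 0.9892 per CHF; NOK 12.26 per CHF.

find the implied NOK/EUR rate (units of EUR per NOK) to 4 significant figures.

NOK/EUR = 0.08069

1 NOK ÷ 12.26 = 0.0815661 CHF
0.0815661 CHF × 0.9892 = 0.0806852 EUR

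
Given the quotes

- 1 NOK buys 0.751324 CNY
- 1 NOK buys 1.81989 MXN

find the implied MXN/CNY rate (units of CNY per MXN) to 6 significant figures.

MXN/CNY = 0.412840

1 MXN ÷ 1.81989 = 0.549484 NOK
0.549484 NOK × 0.751324 = 0.41284 CNY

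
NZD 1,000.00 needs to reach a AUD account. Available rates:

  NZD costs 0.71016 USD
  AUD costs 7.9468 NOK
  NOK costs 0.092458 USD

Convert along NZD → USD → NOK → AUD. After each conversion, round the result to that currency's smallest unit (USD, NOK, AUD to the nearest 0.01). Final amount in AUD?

NZD 1,000.00 × 0.71016 = USD 710.16
USD 710.16 ÷ 0.092458 = NOK 7,680.89
NOK 7,680.89 ÷ 7.9468 = AUD 966.54

AUD 966.54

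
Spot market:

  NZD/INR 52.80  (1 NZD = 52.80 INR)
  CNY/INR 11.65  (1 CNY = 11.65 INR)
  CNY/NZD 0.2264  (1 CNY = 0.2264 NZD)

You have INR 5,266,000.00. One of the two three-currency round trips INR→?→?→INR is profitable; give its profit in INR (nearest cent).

Profit: INR 137,377.06

Profitable loop is INR → CNY → NZD → INR:
INR 5,266,000.00 ÷ 11.65 = CNY 452,017.17
CNY 452,017.17 × 0.2264 = NZD 102,336.69
NZD 102,336.69 × 52.80 = INR 5,403,377.06
Profit = INR 5,403,377.06 − INR 5,266,000.00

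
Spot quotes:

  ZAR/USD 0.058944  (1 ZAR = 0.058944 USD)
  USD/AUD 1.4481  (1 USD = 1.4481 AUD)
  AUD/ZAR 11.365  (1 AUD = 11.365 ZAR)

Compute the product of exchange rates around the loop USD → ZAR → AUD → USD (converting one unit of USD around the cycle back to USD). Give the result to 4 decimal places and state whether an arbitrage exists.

1.0308 (arbitrage exists)

Around USD → ZAR → AUD → USD: 1 ÷ 0.058944 ÷ 11.365 ÷ 1.4481 = 1.030843
Product > 1; profitable direction is USD → ZAR → AUD → USD.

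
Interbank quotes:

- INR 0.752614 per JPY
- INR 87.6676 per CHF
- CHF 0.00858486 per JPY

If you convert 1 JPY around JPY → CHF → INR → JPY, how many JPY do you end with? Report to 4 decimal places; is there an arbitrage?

1.0000 (no arbitrage)

Around JPY → CHF → INR → JPY: 1 × 0.00858486 × 87.6676 ÷ 0.752614 = 1.000000
Product ≈ 1 (deviation 0.000%, within rounding noise).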